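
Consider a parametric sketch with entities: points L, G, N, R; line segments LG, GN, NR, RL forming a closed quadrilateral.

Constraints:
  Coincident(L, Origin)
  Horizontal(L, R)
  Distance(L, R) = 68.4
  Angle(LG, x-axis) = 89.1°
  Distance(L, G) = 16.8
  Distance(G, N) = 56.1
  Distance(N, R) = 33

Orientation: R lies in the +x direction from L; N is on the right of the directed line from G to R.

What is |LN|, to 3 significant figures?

47.0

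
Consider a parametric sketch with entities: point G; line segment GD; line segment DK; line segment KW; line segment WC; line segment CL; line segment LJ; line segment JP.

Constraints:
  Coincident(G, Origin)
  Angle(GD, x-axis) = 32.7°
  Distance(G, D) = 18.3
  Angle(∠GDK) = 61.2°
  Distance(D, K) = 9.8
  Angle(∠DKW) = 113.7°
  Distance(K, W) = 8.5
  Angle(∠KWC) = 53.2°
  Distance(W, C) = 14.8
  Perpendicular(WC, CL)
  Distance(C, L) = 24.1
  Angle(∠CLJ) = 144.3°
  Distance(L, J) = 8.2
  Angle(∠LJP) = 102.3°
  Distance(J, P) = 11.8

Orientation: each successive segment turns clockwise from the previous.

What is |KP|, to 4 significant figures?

20.15

G is at the origin; GD runs at 32.7° with length 18.3, so D = (15.40, 9.886). ∠GDK = 61.2° gives DK at -86.10° from the x-axis; with |DK| = 9.8, K = (16.07, 0.1091). ∠DKW = 113.7° gives KW at -152.4° from the x-axis; with |KW| = 8.5, W = (8.533, -3.829). ∠KWC = 53.2° gives WC at 80.80° from the x-axis; with |WC| = 14.8, C = (10.90, 10.78). The perpendicularity gives CL at right angles to WC, so CL runs at -9.200°; with |CL| = 24.1, L = (34.69, 6.928). ∠CLJ = 144.3° gives LJ at -44.90° from the x-axis; with |LJ| = 8.2, J = (40.50, 1.139). ∠LJP = 102.3° gives JP at -122.6° from the x-axis; with |JP| = 11.8, P = (34.14, -8.802). Then |KP| = |P − K| = 20.15.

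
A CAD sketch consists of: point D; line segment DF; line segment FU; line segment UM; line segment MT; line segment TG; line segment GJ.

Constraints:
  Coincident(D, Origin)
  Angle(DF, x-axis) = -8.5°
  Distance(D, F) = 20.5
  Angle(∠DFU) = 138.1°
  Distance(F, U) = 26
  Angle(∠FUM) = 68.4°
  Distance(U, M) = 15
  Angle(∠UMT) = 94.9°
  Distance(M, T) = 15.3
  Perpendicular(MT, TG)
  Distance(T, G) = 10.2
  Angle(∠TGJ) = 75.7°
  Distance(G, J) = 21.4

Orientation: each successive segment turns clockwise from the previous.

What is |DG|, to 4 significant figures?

27.75

D is at the origin; DF runs at -8.5° with length 20.5, so F = (20.27, -3.030). ∠DFU = 138.1° gives FU at -50.40° from the x-axis; with |FU| = 26.0, U = (36.85, -23.06). ∠FUM = 68.4° gives UM at -162.0° from the x-axis; with |UM| = 15.0, M = (22.58, -27.70). ∠UMT = 94.9° gives MT at 112.9° from the x-axis; with |MT| = 15.3, T = (16.63, -13.60). The perpendicularity gives TG at right angles to MT, so TG runs at 22.90°; with |TG| = 10.2, G = (26.02, -9.635). Then |DG| = |G − D| = 27.75.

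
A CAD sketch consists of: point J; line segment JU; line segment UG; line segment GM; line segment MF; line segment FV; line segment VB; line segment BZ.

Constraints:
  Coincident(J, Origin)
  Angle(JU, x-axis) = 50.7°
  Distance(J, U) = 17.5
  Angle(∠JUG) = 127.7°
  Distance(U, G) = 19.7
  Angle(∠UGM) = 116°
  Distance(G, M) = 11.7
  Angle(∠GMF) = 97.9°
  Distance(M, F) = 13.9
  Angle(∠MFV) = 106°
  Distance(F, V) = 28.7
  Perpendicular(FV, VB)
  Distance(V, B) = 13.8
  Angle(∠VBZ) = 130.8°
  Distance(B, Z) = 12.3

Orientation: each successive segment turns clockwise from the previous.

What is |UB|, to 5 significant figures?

10.776

J is at the origin; JU runs at 50.7° with length 17.5, so U = (11.084, 13.542). ∠JUG = 127.7° gives UG at -1.6000° from the x-axis; with |UG| = 19.7, G = (30.776, 12.992). ∠UGM = 116.0° gives GM at -65.600° from the x-axis; with |GM| = 11.7, M = (35.610, 2.3371). ∠GMF = 97.9° gives MF at -147.70° from the x-axis; with |MF| = 13.9, F = (23.861, -5.0903). ∠MFV = 106.0° gives FV at 138.30° from the x-axis; with |FV| = 28.7, V = (2.4322, 14.002). FV ⟂ VB, so VB runs at 48.300°; with |VB| = 13.8, B = (11.612, 24.305). Then |UB| = |B − U| = 10.776.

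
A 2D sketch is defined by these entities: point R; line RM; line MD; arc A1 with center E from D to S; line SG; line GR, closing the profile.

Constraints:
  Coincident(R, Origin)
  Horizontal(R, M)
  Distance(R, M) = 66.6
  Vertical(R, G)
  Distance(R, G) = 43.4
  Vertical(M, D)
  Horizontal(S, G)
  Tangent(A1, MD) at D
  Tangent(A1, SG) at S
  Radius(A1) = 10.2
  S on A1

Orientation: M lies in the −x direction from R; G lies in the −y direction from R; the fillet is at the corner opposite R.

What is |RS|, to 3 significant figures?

71.2

R is at the origin; R and M share the same y with |RM| = 66.6 and M on the −x side, so M = (-66.6, 0.00). RG is vertical with |RG| = 43.4 and G on the −y side, so G = (0.00, -43.4). The virtual corner opposite R is at (-66.6, -43.4). A1 meets MD tangentially, so ED is at right angles to MD and since A1 is tangent to SG there, ES ⟂ SG, with radius 10.2, so the center E sits 10.2 in from both sides at E = (-56.4, -33.2). That places the tangent points at D = (-66.6, -33.2) on MD and S = (-56.4, -43.4) on SG. Then |RS| = |S − R| = 71.2.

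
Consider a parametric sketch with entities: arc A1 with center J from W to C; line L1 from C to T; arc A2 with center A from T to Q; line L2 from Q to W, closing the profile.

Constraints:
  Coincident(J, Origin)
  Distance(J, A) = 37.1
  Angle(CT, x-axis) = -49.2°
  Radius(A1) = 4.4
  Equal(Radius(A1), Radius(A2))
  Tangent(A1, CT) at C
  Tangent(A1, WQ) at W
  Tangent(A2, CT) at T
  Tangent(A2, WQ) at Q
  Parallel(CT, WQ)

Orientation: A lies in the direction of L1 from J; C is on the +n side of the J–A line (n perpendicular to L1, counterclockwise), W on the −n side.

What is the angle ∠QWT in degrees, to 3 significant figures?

13.3°

Tangency of A1 to both parallel lines with radius 4.4 puts C and W at J ± 4.4·n: C = (3.33, 2.88), W = (-3.33, -2.88). Equal radii place T and Q the same way about A: T = A + 4.4·n = (27.6, -25.2), Q = A − 4.4·n = (20.9, -31.0). Then cos ∠QWT = WQ·WT / (|WQ||WT|), giving 13.3°.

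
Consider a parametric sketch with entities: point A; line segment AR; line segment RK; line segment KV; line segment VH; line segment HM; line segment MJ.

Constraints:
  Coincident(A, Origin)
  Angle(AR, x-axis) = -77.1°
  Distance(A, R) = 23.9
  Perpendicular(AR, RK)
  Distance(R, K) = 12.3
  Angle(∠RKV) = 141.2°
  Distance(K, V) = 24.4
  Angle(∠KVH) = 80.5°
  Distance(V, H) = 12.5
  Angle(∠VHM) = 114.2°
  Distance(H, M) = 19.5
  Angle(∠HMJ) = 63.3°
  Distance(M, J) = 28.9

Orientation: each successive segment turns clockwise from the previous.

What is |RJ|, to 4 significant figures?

26.71

A is at the origin; AR runs at -77.1° with length 23.9, so R = (5.336, -23.30). AR ⟂ RK, so RK runs at -167.1°; with |RK| = 12.3, K = (-6.654, -26.04). ∠RKV = 141.2° gives KV at 154.1° from the x-axis; with |KV| = 24.4, V = (-28.60, -15.38). ∠KVH = 80.5° gives VH at 54.60° from the x-axis; with |VH| = 12.5, H = (-21.36, -5.196). ∠VHM = 114.2° gives HM at -11.20° from the x-axis; with |HM| = 19.5, M = (-2.233, -8.983). ∠HMJ = 63.3° gives MJ at -127.9° from the x-axis; with |MJ| = 28.9, J = (-19.99, -31.79). Then |RJ| = |J − R| = 26.71.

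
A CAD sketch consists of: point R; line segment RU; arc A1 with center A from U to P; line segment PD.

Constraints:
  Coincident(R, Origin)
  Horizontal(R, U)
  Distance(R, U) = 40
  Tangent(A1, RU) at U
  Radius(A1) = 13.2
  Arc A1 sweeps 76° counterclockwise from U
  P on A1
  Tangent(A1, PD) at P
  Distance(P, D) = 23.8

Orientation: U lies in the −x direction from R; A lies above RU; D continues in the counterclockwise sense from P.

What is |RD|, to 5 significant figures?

39.434

R is at the origin; RU is horizontal with |RU| = 40.0 and U on the −x side, so U = (-40.000, 0.0000). The tangent condition forces AU to be normal to RU, so A = U + (0, 13.2) = (-40.000, 13.200). On A1, U sits at bearing -90° from A; a 76° counterclockwise sweep puts P at bearing -14°, so P = A + 13.2·(cos -14°, sin -14°) = (-27.192, 10.007). A1 meets PD tangentially, so AP is at right angles to PD, so PD runs along (−sin -14°, cos -14°); with |PD| = 23.8, D = (-21.434, 33.100). Then |RD| = |D − R| = 39.434.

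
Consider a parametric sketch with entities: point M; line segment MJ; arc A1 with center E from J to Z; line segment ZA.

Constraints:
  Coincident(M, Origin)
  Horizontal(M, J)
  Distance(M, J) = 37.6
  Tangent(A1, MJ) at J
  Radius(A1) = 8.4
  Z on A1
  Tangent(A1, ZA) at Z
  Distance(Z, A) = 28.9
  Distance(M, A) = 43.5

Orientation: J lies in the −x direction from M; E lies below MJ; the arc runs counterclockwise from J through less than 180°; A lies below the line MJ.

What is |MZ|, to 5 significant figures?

46.078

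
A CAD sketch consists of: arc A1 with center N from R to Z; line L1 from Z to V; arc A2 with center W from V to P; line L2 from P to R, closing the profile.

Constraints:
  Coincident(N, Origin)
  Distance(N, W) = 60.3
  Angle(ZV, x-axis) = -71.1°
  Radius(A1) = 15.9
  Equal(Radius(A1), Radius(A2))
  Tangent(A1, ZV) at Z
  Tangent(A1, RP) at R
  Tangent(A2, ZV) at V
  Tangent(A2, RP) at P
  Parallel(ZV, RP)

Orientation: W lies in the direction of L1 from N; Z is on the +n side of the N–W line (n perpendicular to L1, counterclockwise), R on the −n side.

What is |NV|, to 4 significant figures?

62.36

Tangency of A1 to both parallel lines with radius 15.9 puts Z and R at N ± 15.9·n: Z = (15.04, 5.150), R = (-15.04, -5.150). Equal radii place V and P the same way about W: V = W + 15.9·n = (34.57, -51.90), P = W − 15.9·n = (4.489, -62.20). Then |NV| = |V − N| = 62.36.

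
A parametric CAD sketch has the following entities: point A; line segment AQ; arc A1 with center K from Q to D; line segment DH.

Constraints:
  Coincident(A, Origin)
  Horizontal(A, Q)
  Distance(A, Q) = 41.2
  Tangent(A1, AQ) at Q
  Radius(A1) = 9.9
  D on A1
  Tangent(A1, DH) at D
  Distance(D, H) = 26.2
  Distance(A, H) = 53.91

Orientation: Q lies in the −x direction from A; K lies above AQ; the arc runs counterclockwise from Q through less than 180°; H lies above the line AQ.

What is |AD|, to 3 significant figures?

34.0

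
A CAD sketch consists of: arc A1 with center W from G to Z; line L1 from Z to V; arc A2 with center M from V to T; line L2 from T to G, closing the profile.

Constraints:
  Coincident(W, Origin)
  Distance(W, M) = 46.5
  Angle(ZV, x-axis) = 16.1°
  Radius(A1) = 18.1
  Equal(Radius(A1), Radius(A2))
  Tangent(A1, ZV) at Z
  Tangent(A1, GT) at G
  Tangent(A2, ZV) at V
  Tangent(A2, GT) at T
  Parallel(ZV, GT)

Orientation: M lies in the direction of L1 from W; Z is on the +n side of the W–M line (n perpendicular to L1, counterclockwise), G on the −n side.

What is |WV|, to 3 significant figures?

49.9

Tangency of A1 to both parallel lines with radius 18.1 puts Z and G at W ± 18.1·n: Z = (-5.02, 17.4), G = (5.02, -17.4). Equal radii place V and T the same way about M: V = M + 18.1·n = (39.7, 30.3), T = M − 18.1·n = (49.7, -4.49). Then |WV| = |V − W| = 49.9.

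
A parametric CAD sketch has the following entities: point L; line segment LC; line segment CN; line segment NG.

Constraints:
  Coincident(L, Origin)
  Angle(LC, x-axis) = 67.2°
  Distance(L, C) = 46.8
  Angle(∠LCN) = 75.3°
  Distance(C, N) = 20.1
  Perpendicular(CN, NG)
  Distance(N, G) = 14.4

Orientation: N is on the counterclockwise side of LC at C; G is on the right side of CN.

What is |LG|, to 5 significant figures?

60.232

L is at the origin; LC runs at 67.2° with length 46.8, so C = 46.8·(cos 67.2°, sin 67.2°) = (18.136, 43.143). ∠LCN = 75.3°, so CN runs at 67.2° + (180° − 75.3°) = 171.90° from the x-axis; with |CN| = 20.1, N = C + 20.1·(cos 171.90°, sin 171.90°) = (-1.7637, 45.975). The perpendicularity gives NG at right angles to CN; with |NG| = 14.4 on the right of CN, G = N + 14.4·(0.14090, 0.99002) = (0.26523, 60.232). Then |LG| = |G − L| = 60.232.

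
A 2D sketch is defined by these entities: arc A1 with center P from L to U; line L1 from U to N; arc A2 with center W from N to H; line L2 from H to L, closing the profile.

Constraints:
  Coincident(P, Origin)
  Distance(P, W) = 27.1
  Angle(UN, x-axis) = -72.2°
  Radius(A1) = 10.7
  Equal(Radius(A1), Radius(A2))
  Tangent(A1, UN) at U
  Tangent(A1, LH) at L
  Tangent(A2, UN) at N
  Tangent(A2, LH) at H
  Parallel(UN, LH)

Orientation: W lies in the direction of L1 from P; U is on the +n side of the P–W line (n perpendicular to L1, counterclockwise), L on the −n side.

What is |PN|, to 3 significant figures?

29.1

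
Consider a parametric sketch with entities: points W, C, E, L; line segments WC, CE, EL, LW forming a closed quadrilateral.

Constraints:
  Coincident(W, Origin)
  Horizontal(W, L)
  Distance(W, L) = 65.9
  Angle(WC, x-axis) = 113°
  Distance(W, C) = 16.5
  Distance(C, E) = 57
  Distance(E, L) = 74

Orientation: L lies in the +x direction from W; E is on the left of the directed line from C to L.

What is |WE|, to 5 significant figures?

67.330

Checks: |CE| = 57.00 ✓; |EL| = 74.00 ✓.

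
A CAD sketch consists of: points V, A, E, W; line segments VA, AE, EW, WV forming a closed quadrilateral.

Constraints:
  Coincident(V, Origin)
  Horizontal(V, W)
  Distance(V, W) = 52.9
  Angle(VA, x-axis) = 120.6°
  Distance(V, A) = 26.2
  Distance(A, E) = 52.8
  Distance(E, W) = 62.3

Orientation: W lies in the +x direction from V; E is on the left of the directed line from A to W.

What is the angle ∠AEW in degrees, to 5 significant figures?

74.363°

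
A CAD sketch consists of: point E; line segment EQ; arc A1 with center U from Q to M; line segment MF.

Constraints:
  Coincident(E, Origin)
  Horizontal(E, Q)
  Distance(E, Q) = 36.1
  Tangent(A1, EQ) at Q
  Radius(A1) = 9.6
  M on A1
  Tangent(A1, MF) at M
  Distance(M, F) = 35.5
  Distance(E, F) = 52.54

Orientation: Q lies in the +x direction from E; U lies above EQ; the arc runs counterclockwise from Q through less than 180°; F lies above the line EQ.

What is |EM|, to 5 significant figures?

46.698

Checks: |UM| = 9.600 ✓; ∠(UM, MF) = 90.00° ✓; |MF| = 35.50 ✓; |EF| = 52.54 ✓.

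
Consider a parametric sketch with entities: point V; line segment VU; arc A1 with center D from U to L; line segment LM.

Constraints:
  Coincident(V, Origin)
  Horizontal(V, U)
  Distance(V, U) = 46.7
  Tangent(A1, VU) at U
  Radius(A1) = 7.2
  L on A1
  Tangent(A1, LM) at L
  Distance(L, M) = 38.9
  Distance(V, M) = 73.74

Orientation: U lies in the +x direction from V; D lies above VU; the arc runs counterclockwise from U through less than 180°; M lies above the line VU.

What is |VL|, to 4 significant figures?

54.22

V is at the origin; V and U share the same y with |VU| = 46.7 and U on the +x side, so U = (46.70, 0.000). The tangent condition forces DU to be normal to VU, so D = U + (0, 7.2) = (46.70, 7.200). Since DL ⟂ LM (tangency), |DM| = √(7.2² + 38.9²) = 39.56 regardless of where L sits on A1. So M lies on both circle(V, 73.74) and circle(D, 39.56); the above-VU intersection is M = (58.43, 44.98). L is the foot of the tangent from M: L = (53.85, 6.352).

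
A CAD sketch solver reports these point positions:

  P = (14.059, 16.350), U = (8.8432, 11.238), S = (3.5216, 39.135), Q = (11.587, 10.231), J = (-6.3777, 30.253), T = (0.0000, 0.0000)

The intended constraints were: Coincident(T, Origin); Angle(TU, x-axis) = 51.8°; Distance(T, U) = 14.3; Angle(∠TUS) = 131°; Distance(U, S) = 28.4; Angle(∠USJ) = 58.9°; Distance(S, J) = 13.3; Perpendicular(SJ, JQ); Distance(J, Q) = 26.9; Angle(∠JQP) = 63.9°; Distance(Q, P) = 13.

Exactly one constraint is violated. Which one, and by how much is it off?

Distance(Q, P) = 13 — off by 6.40.

T = (0.00, 0.00) ✓; TU at 51.80° ✓; |TU| = 14.30 ✓; ∠TUS = 131.0° ✓; |US| = 28.40 ✓; ∠USJ = 58.90° ✓; |SJ| = 13.30 ✓; ∠(SJ, JQ) = 90.00° ✓; |JQ| = 26.90 ✓; ∠JQP = 63.90° ✓; |QP| = 6.599 ✗.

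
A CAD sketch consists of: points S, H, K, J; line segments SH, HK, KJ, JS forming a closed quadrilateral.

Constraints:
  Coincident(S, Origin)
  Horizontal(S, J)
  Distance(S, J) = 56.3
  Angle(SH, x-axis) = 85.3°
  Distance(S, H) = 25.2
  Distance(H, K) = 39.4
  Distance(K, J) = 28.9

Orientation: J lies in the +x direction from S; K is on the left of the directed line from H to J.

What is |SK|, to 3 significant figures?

48.3

Checks: |HK| = 39.40 ✓; |KJ| = 28.90 ✓.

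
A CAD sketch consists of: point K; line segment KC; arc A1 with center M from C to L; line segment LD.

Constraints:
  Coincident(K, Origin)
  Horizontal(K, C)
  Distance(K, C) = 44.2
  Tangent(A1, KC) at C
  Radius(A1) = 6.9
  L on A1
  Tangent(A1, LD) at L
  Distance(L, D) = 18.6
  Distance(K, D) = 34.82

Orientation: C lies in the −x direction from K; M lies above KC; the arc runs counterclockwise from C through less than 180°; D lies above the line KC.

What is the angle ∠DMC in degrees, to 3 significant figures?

129°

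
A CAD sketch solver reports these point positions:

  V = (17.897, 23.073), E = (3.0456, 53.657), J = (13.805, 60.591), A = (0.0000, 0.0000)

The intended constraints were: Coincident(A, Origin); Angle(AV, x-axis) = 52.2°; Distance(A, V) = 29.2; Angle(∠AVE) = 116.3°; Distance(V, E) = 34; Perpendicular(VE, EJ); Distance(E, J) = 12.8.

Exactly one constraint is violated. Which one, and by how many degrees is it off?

Perpendicular(VE, EJ) — off by 6.90°.

A = (0.00, 0.00) ✓; AV at 52.20° ✓; |AV| = 29.20 ✓; ∠AVE = 116.3° ✓; |VE| = 34.00 ✓; ∠(VE, EJ) = 83.10° ✗; |EJ| = 12.80 ✓.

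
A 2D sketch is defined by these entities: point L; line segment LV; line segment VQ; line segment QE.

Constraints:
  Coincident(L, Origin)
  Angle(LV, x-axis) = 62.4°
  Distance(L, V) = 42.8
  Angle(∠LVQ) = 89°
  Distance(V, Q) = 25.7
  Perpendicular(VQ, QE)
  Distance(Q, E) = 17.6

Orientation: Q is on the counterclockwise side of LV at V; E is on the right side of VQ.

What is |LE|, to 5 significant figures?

65.345

L is at the origin; LV runs at 62.4° with length 42.8, so V = 42.8·(cos 62.4°, sin 62.4°) = (19.829, 37.930). ∠LVQ = 89.0°, so VQ runs at 62.4° + (180° − 89.0°) = 153.40° from the x-axis; with |VQ| = 25.7, Q = V + 25.7·(cos 153.40°, sin 153.40°) = (-3.1507, 49.437). VQ is perpendicular to QE; with |QE| = 17.6 on the right of VQ, E = Q + 17.6·(0.44776, 0.89415) = (4.7299, 65.174). Then |LE| = |E − L| = 65.345.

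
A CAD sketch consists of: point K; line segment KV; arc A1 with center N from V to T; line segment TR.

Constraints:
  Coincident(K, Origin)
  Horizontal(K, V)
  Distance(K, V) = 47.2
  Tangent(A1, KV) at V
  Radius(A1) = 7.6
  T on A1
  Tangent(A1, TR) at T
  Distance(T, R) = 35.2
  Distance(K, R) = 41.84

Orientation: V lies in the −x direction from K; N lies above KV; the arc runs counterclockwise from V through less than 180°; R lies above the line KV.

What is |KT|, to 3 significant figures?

40.7

K is at the origin; KV is horizontal with |KV| = 47.2 and V on the −x side, so V = (-47.2, 0.00). Since A1 is tangent to KV there, NV ⟂ KV, so N = V + (0, 7.6) = (-47.2, 7.60). Since NT ⟂ TR (tangency), |NR| = √(7.6² + 35.2²) = 36.0 regardless of where T sits on A1. So R lies on both circle(K, 41.84) and circle(N, 36.0); the above-KV intersection is R = (-23.4, 34.7). T is the foot of the tangent from R: T = (-40.6, 3.90).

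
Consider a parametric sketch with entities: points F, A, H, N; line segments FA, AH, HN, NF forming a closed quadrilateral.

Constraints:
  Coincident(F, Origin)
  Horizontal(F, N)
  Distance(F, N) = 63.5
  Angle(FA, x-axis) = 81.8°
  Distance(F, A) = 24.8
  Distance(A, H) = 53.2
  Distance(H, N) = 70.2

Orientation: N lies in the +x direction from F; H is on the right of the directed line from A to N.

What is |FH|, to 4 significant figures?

28.50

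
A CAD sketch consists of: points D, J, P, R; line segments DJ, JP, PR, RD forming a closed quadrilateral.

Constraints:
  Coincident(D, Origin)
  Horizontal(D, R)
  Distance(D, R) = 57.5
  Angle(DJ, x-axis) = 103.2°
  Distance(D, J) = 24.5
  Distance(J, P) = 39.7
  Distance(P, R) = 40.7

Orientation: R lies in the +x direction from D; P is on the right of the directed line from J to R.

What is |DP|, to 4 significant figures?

19.52

D is at the origin; D and R share the same y with |DR| = 57.5 and R in +x, so R = (57.5, 0). DJ runs at 103.2° with |DJ| = 24.5, so J = (-5.595, 23.85). P is determined by |JP| = 39.7 and |PR| = 40.7 together: it lies at the intersection of circle(J, 39.7) and circle(R, 40.7). With |JR| = 67.45, the foot of the radical line on JR is 33.13 from J and the perpendicular offset is √(39.7² − 33.13²) = 21.87. Taking the right-of-JR solution: P = (17.66, -8.323).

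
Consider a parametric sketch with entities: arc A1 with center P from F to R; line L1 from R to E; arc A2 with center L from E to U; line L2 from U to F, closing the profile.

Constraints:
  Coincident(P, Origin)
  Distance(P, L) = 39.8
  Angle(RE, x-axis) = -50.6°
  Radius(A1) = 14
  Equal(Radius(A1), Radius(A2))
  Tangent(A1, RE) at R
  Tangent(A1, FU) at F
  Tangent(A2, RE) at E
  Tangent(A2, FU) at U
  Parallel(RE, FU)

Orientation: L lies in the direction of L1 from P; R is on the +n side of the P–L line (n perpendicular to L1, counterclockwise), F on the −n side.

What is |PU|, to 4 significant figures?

42.19

The slot axis is L1's direction at -50.6°, so u = (cos -50.6°, sin -50.6°) = (0.6347, -0.7727) and n = (−sin -50.6°, cos -50.6°) = (0.7727, 0.6347). P is at the origin and L lies 39.8 along u from P, so L = 39.8·u = (25.26, -30.75). Tangency of A1 to both parallel lines with radius 14.0 puts R and F at P ± 14.0·n: R = (10.82, 8.886), F = (-10.82, -8.886). Equal radii place E and U the same way about L: E = L + 14.0·n = (36.08, -21.87), U = L − 14.0·n = (14.44, -39.64). Then |PU| = |U − P| = 42.19.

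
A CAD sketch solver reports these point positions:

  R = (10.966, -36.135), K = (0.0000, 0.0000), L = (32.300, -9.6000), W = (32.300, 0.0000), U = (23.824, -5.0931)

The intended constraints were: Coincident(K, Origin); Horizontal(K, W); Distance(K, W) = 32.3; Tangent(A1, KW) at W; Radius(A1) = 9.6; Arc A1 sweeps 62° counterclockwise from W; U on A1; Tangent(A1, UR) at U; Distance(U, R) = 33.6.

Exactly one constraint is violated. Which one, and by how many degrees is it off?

Tangent(A1, UR) at U — off by 5.50°.

K = (0.00, 0.00) ✓; K.y = 0.00, W.y = 0.00 ✓; |KW| = 32.30 ✓; ∠(LW, WK) = 90.00° ✓; |LW| = 9.600 ✓; bearing(L→U) − bearing(L→W) = 62.00° ✓; |LU| = 9.600 ✓; ∠(LU, UR) = 84.50° ✗; |UR| = 33.60 ✓.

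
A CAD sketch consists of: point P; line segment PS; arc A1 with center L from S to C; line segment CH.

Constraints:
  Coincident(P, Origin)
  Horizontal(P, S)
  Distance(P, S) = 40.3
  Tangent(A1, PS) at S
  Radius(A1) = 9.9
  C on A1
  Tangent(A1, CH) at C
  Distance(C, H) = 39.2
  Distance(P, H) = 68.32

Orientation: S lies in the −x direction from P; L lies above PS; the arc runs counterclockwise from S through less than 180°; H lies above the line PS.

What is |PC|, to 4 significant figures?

34.14

P is at the origin; P and S share the same y with |PS| = 40.3 and S on the −x side, so S = (-40.30, 0.000). The tangent condition forces LS to be normal to PS, so L = S + (0, 9.9) = (-40.30, 9.900). Since LC ⟂ CH (tangency), |LH| = √(9.9² + 39.2²) = 40.43 regardless of where C sits on A1. So H lies on both circle(P, 68.32) and circle(L, 40.43); the above-PS intersection is H = (-46.76, 49.81). C is the foot of the tangent from H: C = (-31.21, 13.83).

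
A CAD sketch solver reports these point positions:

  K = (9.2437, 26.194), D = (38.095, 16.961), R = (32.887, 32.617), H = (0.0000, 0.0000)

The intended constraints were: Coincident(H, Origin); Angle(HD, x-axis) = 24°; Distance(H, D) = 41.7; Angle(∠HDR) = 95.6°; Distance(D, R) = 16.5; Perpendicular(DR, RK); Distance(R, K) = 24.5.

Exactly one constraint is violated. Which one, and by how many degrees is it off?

Perpendicular(DR, RK) — off by 3.20°.

H = (0.00, 0.00) ✓; HD at 24.00° ✓; |HD| = 41.70 ✓; ∠HDR = 95.60° ✓; |DR| = 16.50 ✓; ∠(DR, RK) = 86.80° ✗; |RK| = 24.50 ✓.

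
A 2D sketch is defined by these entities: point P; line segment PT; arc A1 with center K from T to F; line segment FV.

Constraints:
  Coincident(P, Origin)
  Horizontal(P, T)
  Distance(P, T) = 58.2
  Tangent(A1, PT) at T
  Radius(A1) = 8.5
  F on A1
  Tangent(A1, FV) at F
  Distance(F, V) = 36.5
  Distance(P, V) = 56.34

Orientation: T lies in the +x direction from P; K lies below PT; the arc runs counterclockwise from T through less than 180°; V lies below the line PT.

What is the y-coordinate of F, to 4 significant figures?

-5.910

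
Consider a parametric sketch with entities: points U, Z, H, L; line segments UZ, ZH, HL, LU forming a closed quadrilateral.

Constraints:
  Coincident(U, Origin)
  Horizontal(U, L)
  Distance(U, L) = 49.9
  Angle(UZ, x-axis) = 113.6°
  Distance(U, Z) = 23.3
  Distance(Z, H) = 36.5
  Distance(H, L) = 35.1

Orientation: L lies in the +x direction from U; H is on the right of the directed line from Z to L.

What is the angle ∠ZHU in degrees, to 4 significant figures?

27.41°

Checks: U.y = 0.00, L.y = 0.00 ✓; |ZH| = 36.50 ✓; |HL| = 35.10 ✓.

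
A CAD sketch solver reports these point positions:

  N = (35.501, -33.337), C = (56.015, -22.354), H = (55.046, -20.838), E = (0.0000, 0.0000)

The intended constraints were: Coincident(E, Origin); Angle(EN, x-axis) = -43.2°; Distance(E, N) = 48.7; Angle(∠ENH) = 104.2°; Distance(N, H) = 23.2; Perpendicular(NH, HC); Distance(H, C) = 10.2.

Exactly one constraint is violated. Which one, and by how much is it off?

Distance(H, C) = 10.2 — off by 8.40.

E = (0.00, 0.00) ✓; EN at -43.20° ✓; |EN| = 48.70 ✓; ∠ENH = 104.2° ✓; |NH| = 23.20 ✓; ∠(NH, HC) = 90.01° ✓; |HC| = 1.799 ✗.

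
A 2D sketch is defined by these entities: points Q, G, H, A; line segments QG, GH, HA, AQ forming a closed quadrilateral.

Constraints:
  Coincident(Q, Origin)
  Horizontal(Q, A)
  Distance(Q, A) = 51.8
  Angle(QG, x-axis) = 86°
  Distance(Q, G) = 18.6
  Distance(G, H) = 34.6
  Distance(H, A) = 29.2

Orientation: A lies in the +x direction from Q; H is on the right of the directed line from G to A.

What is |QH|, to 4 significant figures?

24.94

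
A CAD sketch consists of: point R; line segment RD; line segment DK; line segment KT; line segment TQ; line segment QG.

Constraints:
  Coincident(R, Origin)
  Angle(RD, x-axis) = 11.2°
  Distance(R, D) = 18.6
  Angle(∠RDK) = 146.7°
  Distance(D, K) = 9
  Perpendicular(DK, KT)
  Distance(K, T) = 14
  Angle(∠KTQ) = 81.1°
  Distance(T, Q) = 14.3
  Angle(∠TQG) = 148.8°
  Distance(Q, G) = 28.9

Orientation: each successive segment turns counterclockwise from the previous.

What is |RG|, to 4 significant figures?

20.66

∠KTQ = 81.1° gives TQ at -126.6° from the x-axis; with |TQ| = 14.3, Q = (6.326, 8.426). ∠TQG = 148.8° gives QG at -95.40° from the x-axis; with |QG| = 28.9, G = (3.607, -20.35). Then |RG| = |G − R| = 20.66.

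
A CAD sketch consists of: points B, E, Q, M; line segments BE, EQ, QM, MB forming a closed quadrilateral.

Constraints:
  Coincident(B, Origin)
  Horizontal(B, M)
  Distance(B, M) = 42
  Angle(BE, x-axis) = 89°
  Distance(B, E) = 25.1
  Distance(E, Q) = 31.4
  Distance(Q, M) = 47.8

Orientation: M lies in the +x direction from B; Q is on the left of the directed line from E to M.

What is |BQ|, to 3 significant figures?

51.2

B is at the origin; BM is horizontal with |BM| = 42.0 and M in +x, so M = (42.0, 0). BE runs at 89.0° with |BE| = 25.1, so E = (0.438, 25.1). Q is determined by |EQ| = 31.4 and |QM| = 47.8 together: it lies at the intersection of circle(E, 31.4) and circle(M, 47.8). With |EM| = 48.6, the foot of the radical line on EM is 10.9 from E and the perpendicular offset is √(31.4² − 10.9²) = 29.4. Taking the left-of-EM solution: Q = (25.0, 44.7).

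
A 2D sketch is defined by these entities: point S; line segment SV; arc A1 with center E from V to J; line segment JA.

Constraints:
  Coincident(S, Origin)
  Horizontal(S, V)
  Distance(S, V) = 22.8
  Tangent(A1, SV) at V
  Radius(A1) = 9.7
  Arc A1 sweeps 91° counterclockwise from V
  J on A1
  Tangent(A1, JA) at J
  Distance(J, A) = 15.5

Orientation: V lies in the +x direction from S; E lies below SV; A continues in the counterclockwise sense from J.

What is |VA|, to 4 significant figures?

27.06

On A1, V sits at bearing 90° from E; a 91° counterclockwise sweep puts J at bearing 181°, so J = E + 9.7·(cos 181°, sin 181°) = (13.10, -9.869). The tangent condition forces EJ to be normal to JA, so JA runs along (−sin 181°, cos 181°); with |JA| = 15.5, A = (13.37, -25.37). Then |VA| = |A − V| = 27.06.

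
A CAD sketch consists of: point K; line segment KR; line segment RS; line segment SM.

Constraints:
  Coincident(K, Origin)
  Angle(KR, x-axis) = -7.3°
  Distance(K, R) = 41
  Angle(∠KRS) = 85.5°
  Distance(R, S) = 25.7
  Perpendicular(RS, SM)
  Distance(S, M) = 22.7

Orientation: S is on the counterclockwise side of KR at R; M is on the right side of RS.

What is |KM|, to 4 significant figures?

67.43

∠KRS = 85.5°, so RS runs at -7.3° + (180° − 85.5°) = 87.20° from the x-axis; with |RS| = 25.7, S = R + 25.7·(cos 87.20°, sin 87.20°) = (41.92, 20.46). RS is perpendicular to SM; with |SM| = 22.7 on the right of RS, M = S + 22.7·(0.9988, -0.04885) = (64.60, 19.35). Then |KM| = |M − K| = 67.43.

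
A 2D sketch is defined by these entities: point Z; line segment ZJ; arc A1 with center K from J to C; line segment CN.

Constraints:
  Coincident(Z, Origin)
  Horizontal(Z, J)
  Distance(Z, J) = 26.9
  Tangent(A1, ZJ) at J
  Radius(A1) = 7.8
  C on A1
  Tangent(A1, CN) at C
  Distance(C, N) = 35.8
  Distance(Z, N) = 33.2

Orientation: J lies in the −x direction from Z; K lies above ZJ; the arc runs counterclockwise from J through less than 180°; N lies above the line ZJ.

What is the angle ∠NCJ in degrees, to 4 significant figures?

151.9°

Checks: Z = (0.00, 0.00) ✓; |KC| = 7.800 ✓; ∠(KC, CN) = 90.00° ✓; |CN| = 35.80 ✓; |ZN| = 33.20 ✓.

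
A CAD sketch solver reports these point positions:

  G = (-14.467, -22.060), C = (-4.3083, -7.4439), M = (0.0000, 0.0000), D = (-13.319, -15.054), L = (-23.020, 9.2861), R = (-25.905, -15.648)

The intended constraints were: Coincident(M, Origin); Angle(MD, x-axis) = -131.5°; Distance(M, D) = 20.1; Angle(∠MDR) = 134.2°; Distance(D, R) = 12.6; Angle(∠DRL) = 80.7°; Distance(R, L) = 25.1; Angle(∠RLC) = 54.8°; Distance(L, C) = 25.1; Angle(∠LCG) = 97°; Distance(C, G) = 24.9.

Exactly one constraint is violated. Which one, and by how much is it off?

Distance(C, G) = 24.9 — off by 7.10.

M = (0.00, 0.00) ✓; MD at -131.5° ✓; |MD| = 20.10 ✓; ∠MDR = 134.2° ✓; |DR| = 12.60 ✓; ∠DRL = 80.70° ✓; |RL| = 25.10 ✓; ∠RLC = 54.80° ✓; |LC| = 25.10 ✓; ∠LCG = 97.00° ✓; |CG| = 17.80 ✗.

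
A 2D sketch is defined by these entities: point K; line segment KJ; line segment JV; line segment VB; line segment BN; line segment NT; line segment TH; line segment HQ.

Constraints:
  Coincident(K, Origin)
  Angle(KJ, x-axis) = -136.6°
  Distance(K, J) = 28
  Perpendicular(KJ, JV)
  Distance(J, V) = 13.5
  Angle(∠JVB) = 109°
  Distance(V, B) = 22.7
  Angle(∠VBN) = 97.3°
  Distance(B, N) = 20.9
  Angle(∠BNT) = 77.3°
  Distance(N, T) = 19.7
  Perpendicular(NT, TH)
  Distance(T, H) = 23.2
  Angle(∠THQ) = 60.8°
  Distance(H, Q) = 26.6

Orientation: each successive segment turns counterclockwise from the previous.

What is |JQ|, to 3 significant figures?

34.3

NT is perpendicular to TH, so TH runs at -60.2°; with |TH| = 23.2, H = (-2.11, -29.6). ∠THQ = 60.8° gives HQ at 59.0° from the x-axis; with |HQ| = 26.6, Q = (11.6, -6.82). Then |JQ| = |Q − J| = 34.3.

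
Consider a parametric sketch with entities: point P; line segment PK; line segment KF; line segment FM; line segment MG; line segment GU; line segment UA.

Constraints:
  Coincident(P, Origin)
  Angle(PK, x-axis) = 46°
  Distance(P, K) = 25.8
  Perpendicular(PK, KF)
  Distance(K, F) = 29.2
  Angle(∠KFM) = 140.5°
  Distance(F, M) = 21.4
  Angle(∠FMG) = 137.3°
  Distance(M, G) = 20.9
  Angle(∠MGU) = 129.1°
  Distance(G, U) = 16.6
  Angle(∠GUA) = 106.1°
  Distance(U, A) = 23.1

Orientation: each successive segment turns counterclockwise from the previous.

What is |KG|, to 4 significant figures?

59.45

P is at the origin; PK runs at 46.0° with length 25.8, so K = (17.92, 18.56). PK ⟂ KF, so KF runs at 136.0°; with |KF| = 29.2, F = (-3.083, 38.84). ∠KFM = 140.5° gives FM at 175.5° from the x-axis; with |FM| = 21.4, M = (-24.42, 40.52). ∠FMG = 137.3° gives MG at -141.8° from the x-axis; with |MG| = 20.9, G = (-40.84, 27.60). Then |KG| = |G − K| = 59.45.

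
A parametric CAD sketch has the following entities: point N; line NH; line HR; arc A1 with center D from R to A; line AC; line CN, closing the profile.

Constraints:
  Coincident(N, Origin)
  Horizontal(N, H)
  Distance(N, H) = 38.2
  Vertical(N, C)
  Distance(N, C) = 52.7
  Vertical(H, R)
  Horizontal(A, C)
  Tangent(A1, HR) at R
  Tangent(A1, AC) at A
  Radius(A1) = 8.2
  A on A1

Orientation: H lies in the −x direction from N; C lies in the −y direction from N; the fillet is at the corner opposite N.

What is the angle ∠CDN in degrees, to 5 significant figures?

71.301°

NC is vertical with |NC| = 52.7 and C on the −y side, so C = (0.0000, -52.700). The virtual corner opposite N is at (-38.200, -52.700). A1 meets HR tangentially, so DR is at right angles to HR and A1 meets AC tangentially, so DA is at right angles to AC, with radius 8.2, so the center D sits 8.2 in from both sides at D = (-30.000, -44.500). Then cos ∠CDN = DC·DN / (|DC||DN|), giving 71.301°.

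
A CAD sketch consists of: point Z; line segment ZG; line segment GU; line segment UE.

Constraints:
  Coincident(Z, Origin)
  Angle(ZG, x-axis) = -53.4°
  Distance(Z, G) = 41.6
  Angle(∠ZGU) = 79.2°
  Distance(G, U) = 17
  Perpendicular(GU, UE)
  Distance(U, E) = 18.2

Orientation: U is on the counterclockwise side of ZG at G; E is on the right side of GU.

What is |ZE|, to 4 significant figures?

59.78

Z is at the origin; ZG runs at -53.4° with length 41.6, so G = 41.6·(cos -53.4°, sin -53.4°) = (24.80, -33.40). ∠ZGU = 79.2°, so GU runs at -53.4° + (180° − 79.2°) = 47.40° from the x-axis; with |GU| = 17.0, U = G + 17.0·(cos 47.40°, sin 47.40°) = (36.31, -20.88). GU ⟂ UE; with |UE| = 18.2 on the right of GU, E = U + 18.2·(0.7361, -0.6769) = (49.71, -33.20). Then |ZE| = |E − Z| = 59.78.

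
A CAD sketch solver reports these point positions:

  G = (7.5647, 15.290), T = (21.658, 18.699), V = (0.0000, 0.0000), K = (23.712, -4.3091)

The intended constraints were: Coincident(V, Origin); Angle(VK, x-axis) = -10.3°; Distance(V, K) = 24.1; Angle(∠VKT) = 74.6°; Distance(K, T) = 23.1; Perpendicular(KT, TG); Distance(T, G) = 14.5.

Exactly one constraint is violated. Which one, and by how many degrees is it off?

Perpendicular(KT, TG) — off by 8.50°.

V = (0.00, 0.00) ✓; VK at -10.30° ✓; |VK| = 24.10 ✓; ∠VKT = 74.60° ✓; |KT| = 23.10 ✓; ∠(KT, TG) = 98.50° ✗; |TG| = 14.50 ✓.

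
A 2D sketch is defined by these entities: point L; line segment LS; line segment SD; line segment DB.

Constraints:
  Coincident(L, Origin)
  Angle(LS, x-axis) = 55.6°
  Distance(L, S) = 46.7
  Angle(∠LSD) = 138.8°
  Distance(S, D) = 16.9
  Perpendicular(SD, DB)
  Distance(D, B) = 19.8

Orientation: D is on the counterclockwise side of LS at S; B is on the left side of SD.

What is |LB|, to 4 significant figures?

53.18

∠LSD = 138.8°, so SD runs at 55.6° + (180° − 138.8°) = 96.80° from the x-axis; with |SD| = 16.9, D = S + 16.9·(cos 96.80°, sin 96.80°) = (24.38, 55.31). The perpendicularity gives DB at right angles to SD; with |DB| = 19.8 on the left of SD, B = D + 19.8·(-0.9930, -0.1184) = (4.722, 52.97). Then |LB| = |B − L| = 53.18.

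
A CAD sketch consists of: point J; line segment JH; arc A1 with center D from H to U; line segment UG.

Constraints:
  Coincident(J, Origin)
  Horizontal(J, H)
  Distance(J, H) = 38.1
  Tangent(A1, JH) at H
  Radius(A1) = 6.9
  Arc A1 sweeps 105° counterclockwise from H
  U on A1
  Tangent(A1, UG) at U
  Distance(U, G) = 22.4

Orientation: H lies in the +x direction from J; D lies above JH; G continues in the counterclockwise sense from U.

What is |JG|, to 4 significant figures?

49.38

On A1, H sits at bearing -90° from D; a 105° counterclockwise sweep puts U at bearing 15°, so U = D + 6.9·(cos 15°, sin 15°) = (44.76, 8.686). A1 meets UG tangentially, so DU is at right angles to UG, so UG runs along (−sin 15°, cos 15°); with |UG| = 22.4, G = (38.97, 30.32). Then |JG| = |G − J| = 49.38.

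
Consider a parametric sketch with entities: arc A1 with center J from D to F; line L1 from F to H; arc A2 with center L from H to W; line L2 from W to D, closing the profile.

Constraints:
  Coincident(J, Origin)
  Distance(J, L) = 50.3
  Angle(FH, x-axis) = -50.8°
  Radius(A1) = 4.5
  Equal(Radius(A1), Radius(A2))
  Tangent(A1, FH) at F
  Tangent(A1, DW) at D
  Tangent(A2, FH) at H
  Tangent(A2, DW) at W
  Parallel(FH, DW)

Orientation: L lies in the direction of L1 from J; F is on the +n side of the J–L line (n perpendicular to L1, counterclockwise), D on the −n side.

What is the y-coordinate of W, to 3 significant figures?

-41.8

The slot axis is L1's direction at -50.8°, so u = (cos -50.8°, sin -50.8°) = (0.632, -0.775) and n = (−sin -50.8°, cos -50.8°) = (0.775, 0.632). J is at the origin and L lies 50.3 along u from J, so L = 50.3·u = (31.8, -39.0). Tangency of A1 to both parallel lines with radius 4.5 puts F and D at J ± 4.5·n: F = (3.49, 2.84), D = (-3.49, -2.84). Equal radii place H and W the same way about L: H = L + 4.5·n = (35.3, -36.1), W = L − 4.5·n = (28.3, -41.8). So W.y = -41.8.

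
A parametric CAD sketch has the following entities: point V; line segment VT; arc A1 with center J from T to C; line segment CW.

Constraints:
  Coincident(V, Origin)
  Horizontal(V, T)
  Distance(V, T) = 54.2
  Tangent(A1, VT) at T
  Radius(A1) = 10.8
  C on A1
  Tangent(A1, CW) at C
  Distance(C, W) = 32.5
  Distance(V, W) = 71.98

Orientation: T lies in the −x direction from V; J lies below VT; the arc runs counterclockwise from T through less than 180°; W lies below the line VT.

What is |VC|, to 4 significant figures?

66.05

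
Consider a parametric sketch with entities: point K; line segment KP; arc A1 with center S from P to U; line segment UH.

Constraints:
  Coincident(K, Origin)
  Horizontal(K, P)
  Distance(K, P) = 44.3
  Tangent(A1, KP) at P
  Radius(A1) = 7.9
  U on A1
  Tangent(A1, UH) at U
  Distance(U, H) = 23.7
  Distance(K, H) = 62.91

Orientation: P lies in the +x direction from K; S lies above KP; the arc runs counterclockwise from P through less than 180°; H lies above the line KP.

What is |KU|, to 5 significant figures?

52.599

K is at the origin; KP is horizontal with |KP| = 44.3 and P on the +x side, so P = (44.300, 0.0000). The tangent condition forces SP to be normal to KP, so S = P + (0, 7.9) = (44.300, 7.9000). Since SU ⟂ UH (tangency), |SH| = √(7.9² + 23.7²) = 24.982 regardless of where U sits on A1. So H lies on both circle(K, 62.91) and circle(S, 24.982); the above-KP intersection is H = (55.049, 30.451). U is the foot of the tangent from H: U = (52.140, 6.9304).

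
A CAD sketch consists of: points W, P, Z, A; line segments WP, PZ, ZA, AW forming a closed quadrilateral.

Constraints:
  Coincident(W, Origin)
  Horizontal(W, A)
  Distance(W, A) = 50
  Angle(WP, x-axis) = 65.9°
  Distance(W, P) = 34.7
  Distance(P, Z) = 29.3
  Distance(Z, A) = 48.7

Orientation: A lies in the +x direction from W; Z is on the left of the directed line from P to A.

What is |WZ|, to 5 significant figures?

61.319

W is at the origin; WA is horizontal with |WA| = 50.0 and A in +x, so A = (50.0, 0). WP runs at 65.9° with |WP| = 34.7, so P = (14.169, 31.675). Z is determined by |PZ| = 29.3 and |ZA| = 48.7 together: it lies at the intersection of circle(P, 29.3) and circle(A, 48.7). With |PA| = 47.825, the foot of the radical line on PA is 8.0919 from P and the perpendicular offset is √(29.3² − 8.0919²) = 28.160. Taking the left-of-PA solution: Z = (38.883, 47.414).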